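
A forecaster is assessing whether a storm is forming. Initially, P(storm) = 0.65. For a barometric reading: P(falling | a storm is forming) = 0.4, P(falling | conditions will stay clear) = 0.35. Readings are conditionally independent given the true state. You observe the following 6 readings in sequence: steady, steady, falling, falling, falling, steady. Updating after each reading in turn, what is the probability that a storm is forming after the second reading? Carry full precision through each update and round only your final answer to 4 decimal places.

After 'steady': P(storm) = 0.6·0.6500 / (0.6·0.6500 + 0.65·0.3500) ≈ 0.6316
After 'steady': P(storm) = 0.6·0.6316 / (0.6·0.6316 + 0.65·0.3684) ≈ 0.6128

0.6128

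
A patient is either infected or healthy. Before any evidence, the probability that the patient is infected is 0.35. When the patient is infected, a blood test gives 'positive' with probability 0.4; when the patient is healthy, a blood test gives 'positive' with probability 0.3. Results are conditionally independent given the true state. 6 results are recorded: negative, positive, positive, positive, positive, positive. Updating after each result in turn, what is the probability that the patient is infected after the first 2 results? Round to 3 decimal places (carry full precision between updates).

Each posterior becomes the prior for the next update.
After 'negative': P(infected) = 0.6·0.3500 / (0.6·0.3500 + 0.7·0.6500) ≈ 0.3158
After 'positive': P(infected) = 0.4·0.3158 / (0.4·0.3158 + 0.3·0.6842) ≈ 0.3810

0.381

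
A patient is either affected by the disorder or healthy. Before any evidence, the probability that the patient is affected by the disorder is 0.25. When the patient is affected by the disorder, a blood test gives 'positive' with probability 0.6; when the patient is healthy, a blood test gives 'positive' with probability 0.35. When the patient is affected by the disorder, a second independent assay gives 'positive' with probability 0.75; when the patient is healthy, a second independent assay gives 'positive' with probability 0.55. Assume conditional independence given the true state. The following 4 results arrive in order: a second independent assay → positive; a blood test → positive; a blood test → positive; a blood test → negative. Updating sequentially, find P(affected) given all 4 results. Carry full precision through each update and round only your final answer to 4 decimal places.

0.4512

After a second independent assay='positive': P(affected) = 0.75·0.2500 / (0.75·0.2500 + 0.55·0.7500) ≈ 0.3125
After a blood test='positive': P(affected) = 0.6·0.3125 / (0.6·0.3125 + 0.35·0.6875) ≈ 0.4380
After a blood test='positive': P(affected) = 0.6·0.4380 / (0.6·0.4380 + 0.35·0.5620) ≈ 0.5719
After a blood test='negative': P(affected) = 0.4·0.5719 / (0.4·0.5719 + 0.65·0.4281) ≈ 0.4512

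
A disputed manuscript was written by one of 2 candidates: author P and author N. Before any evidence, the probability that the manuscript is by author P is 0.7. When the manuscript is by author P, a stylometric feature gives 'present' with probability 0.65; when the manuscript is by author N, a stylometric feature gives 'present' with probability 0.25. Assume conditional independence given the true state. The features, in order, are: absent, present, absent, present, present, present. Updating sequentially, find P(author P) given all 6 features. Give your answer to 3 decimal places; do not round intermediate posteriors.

After 'absent': P(author P) = 0.35·0.7000 / (0.35·0.7000 + 0.75·0.3000) ≈ 0.5213
After 'present': P(author P) = 0.65·0.5213 / (0.65·0.5213 + 0.25·0.4787) ≈ 0.7390
After 'absent': P(author P) = 0.35·0.7390 / (0.35·0.7390 + 0.75·0.2610) ≈ 0.5692
After 'present': P(author P) = 0.65·0.5692 / (0.65·0.5692 + 0.25·0.4308) ≈ 0.7745
After 'present': P(author P) = 0.65·0.7745 / (0.65·0.7745 + 0.25·0.2255) ≈ 0.8993
After 'present': P(author P) = 0.65·0.8993 / (0.65·0.8993 + 0.25·0.1007) ≈ 0.9587

0.959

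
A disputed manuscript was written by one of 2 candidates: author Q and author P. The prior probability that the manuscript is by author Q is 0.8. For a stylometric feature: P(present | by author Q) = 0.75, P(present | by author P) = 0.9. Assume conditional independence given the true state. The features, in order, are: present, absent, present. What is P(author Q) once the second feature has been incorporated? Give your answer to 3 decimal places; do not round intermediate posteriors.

After 'present': P(author Q) = 0.75·0.8000 / (0.75·0.8000 + 0.9·0.2000) ≈ 0.7692
After 'absent': P(author Q) = 0.25·0.7692 / (0.25·0.7692 + 0.1·0.2308) ≈ 0.8929

0.893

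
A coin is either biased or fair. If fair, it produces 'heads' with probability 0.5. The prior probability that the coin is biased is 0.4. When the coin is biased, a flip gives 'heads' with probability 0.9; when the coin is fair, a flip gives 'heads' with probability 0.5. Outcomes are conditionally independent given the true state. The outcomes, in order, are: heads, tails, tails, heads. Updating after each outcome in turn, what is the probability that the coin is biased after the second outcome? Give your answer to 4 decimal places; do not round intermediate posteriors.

After 'heads': P(biased) = 0.9·0.4000 / (0.9·0.4000 + 0.5·0.6000) ≈ 0.5455
After 'tails': P(biased) = 0.1·0.5455 / (0.1·0.5455 + 0.5·0.4545) ≈ 0.1935

0.1935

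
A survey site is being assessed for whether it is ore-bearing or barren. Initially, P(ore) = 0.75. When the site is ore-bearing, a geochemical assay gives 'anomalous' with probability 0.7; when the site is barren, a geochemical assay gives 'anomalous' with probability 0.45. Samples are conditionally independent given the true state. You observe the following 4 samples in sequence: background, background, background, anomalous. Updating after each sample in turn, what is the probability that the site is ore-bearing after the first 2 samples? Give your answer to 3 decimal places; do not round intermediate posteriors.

0.472

Each posterior becomes the prior for the next update.
After 'background': P(ore) = 0.3·0.7500 / (0.3·0.7500 + 0.55·0.2500) ≈ 0.6207
After 'background': P(ore) = 0.3·0.6207 / (0.3·0.6207 + 0.55·0.3793) ≈ 0.4716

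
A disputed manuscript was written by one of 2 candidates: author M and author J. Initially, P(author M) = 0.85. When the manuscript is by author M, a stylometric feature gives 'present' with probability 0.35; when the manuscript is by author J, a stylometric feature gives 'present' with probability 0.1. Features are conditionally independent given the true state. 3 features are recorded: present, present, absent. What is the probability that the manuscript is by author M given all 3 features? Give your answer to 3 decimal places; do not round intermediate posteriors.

Apply Bayes' rule sequentially, carrying P(author M) forward.
After 'present': P(author M) = 0.35·0.8500 / (0.35·0.8500 + 0.1·0.1500) ≈ 0.9520
After 'present': P(author M) = 0.35·0.9520 / (0.35·0.9520 + 0.1·0.0480) ≈ 0.9858
After 'absent': P(author M) = 0.65·0.9858 / (0.65·0.9858 + 0.9·0.0142) ≈ 0.9804

0.980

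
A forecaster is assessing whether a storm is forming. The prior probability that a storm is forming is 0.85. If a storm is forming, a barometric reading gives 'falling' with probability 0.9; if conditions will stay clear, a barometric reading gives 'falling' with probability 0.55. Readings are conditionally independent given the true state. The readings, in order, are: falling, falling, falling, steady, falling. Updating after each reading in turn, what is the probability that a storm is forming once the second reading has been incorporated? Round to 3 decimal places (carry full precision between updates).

After 'falling': P(storm) = 0.9·0.8500 / (0.9·0.8500 + 0.55·0.1500) ≈ 0.9027
After 'falling': P(storm) = 0.9·0.9027 / (0.9·0.9027 + 0.55·0.0973) ≈ 0.9382

0.938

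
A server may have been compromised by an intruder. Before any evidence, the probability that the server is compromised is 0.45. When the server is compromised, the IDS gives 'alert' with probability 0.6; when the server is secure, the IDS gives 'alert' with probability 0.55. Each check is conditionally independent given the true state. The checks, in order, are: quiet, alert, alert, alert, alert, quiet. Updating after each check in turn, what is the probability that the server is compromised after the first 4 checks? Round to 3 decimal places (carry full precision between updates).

After 'quiet': P(compromised) = 0.4·0.4500 / (0.4·0.4500 + 0.45·0.5500) ≈ 0.4211
After 'alert': P(compromised) = 0.6·0.4211 / (0.6·0.4211 + 0.55·0.5789) ≈ 0.4424
After 'alert': P(compromised) = 0.6·0.4424 / (0.6·0.4424 + 0.55·0.5576) ≈ 0.4640
After 'alert': P(compromised) = 0.6·0.4640 / (0.6·0.4640 + 0.55·0.5360) ≈ 0.4856

0.486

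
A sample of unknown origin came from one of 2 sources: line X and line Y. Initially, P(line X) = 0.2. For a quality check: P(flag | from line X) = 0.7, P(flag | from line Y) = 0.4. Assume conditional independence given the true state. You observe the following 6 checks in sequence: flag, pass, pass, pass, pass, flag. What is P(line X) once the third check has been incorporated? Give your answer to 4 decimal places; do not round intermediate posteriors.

0.0986

After 'flag': P(line X) = 0.7·0.2000 / (0.7·0.2000 + 0.4·0.8000) ≈ 0.3043
After 'pass': P(line X) = 0.3·0.3043 / (0.3·0.3043 + 0.6·0.6957) ≈ 0.1795
After 'pass': P(line X) = 0.3·0.1795 / (0.3·0.1795 + 0.6·0.8205) ≈ 0.0986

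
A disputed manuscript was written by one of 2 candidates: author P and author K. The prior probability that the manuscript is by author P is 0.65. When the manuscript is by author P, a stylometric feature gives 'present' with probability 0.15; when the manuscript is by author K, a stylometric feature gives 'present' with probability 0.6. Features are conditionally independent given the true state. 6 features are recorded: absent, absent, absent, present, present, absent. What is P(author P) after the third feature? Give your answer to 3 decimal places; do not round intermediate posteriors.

0.947

Apply Bayes' rule sequentially, carrying P(author P) forward.
After 'absent': P(author P) = 0.85·0.6500 / (0.85·0.6500 + 0.4·0.3500) ≈ 0.7978
After 'absent': P(author P) = 0.85·0.7978 / (0.85·0.7978 + 0.4·0.2022) ≈ 0.8935
After 'absent': P(author P) = 0.85·0.8935 / (0.85·0.8935 + 0.4·0.1065) ≈ 0.9469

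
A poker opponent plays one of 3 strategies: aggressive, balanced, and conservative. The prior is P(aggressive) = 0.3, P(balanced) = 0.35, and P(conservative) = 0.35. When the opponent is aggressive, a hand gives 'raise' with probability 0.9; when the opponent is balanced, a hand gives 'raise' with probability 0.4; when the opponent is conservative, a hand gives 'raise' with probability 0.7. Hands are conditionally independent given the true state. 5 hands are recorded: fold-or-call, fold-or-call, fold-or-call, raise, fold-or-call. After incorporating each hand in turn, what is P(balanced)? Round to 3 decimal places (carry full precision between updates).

0.900

Apply Bayes' rule sequentially, carrying P(balanced) forward.
After 'fold-or-call': normaliser = 0.1·0.3000 + 0.6·0.3500 + 0.3·0.3500; P(aggressive) ≈ 0.0870, P(balanced) ≈ 0.6087, P(conservative) ≈ 0.3043
After 'fold-or-call': normaliser = 0.1·0.0870 + 0.6·0.6087 + 0.3·0.3043; P(aggressive) ≈ 0.0187, P(balanced) ≈ 0.7850, P(conservative) ≈ 0.1963
After 'fold-or-call': normaliser = 0.1·0.0187 + 0.6·0.7850 + 0.3·0.1963; P(aggressive) ≈ 0.0035, P(balanced) ≈ 0.8858, P(conservative) ≈ 0.1107
After 'raise': normaliser = 0.9·0.0035 + 0.4·0.8858 + 0.7·0.1107; P(aggressive) ≈ 0.0073, P(balanced) ≈ 0.8145, P(conservative) ≈ 0.1782
After 'fold-or-call': normaliser = 0.1·0.0073 + 0.6·0.8145 + 0.3·0.1782; P(aggressive) ≈ 0.0013, P(balanced) ≈ 0.9002, P(conservative) ≈ 0.0985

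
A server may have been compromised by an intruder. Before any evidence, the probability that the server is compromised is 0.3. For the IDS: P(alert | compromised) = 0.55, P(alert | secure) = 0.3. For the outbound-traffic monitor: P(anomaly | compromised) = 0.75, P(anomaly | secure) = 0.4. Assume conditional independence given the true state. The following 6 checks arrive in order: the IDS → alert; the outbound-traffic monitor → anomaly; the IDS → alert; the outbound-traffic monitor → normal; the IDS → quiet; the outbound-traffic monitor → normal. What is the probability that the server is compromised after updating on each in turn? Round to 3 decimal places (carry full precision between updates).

After the IDS='alert': P(compromised) = 0.55·0.3000 / (0.55·0.3000 + 0.3·0.7000) ≈ 0.4400
After the outbound-traffic monitor='anomaly': P(compromised) = 0.75·0.4400 / (0.75·0.4400 + 0.4·0.5600) ≈ 0.5957
After the IDS='alert': P(compromised) = 0.55·0.5957 / (0.55·0.5957 + 0.3·0.4043) ≈ 0.7298
After the outbound-traffic monitor='normal': P(compromised) = 0.25·0.7298 / (0.25·0.7298 + 0.6·0.2702) ≈ 0.5295
After the IDS='quiet': P(compromised) = 0.45·0.5295 / (0.45·0.5295 + 0.7·0.4705) ≈ 0.4198
After the outbound-traffic monitor='normal': P(compromised) = 0.25·0.4198 / (0.25·0.4198 + 0.6·0.5802) ≈ 0.2316

0.232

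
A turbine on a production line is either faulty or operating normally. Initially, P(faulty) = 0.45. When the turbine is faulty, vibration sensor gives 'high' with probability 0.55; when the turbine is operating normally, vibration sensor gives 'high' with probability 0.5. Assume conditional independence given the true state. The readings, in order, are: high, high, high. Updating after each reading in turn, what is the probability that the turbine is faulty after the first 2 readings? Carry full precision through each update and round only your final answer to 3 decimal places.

0.497

After 'high': P(faulty) = 0.55·0.4500 / (0.55·0.4500 + 0.5·0.5500) ≈ 0.4737
After 'high': P(faulty) = 0.55·0.4737 / (0.55·0.4737 + 0.5·0.5263) ≈ 0.4975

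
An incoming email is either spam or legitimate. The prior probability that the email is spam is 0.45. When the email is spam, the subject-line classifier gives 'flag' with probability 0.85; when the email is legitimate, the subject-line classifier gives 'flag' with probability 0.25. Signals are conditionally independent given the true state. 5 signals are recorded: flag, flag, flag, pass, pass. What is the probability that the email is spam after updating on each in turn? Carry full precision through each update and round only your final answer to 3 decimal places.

After 'flag': P(spam) = 0.85·0.4500 / (0.85·0.4500 + 0.25·0.5500) ≈ 0.7356
After 'flag': P(spam) = 0.85·0.7356 / (0.85·0.7356 + 0.25·0.2644) ≈ 0.9044
After 'flag': P(spam) = 0.85·0.9044 / (0.85·0.9044 + 0.25·0.0956) ≈ 0.9698
After 'pass': P(spam) = 0.15·0.9698 / (0.15·0.9698 + 0.75·0.0302) ≈ 0.8654
After 'pass': P(spam) = 0.15·0.8654 / (0.15·0.8654 + 0.75·0.1346) ≈ 0.5626

0.563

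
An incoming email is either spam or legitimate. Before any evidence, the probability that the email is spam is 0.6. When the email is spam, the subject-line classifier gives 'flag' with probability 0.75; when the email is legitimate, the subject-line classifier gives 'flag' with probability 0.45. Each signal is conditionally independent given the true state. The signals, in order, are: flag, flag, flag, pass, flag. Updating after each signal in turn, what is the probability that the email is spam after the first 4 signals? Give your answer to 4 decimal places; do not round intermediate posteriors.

0.7594

Apply Bayes' rule sequentially, carrying P(spam) forward.
After 'flag': P(spam) = 0.75·0.6000 / (0.75·0.6000 + 0.45·0.4000) ≈ 0.7143
After 'flag': P(spam) = 0.75·0.7143 / (0.75·0.7143 + 0.45·0.2857) ≈ 0.8065
After 'flag': P(spam) = 0.75·0.8065 / (0.75·0.8065 + 0.45·0.1935) ≈ 0.8741
After 'pass': P(spam) = 0.25·0.8741 / (0.25·0.8741 + 0.55·0.1259) ≈ 0.7594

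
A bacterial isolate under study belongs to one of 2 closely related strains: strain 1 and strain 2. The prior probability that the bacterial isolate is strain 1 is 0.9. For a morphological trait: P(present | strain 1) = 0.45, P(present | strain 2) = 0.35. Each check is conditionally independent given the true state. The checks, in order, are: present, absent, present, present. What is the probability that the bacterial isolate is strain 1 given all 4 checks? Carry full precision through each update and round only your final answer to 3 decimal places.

0.942

After 'present': P(strain 1) = 0.45·0.9000 / (0.45·0.9000 + 0.35·0.1000) ≈ 0.9205
After 'absent': P(strain 1) = 0.55·0.9205 / (0.55·0.9205 + 0.65·0.0795) ≈ 0.9073
After 'present': P(strain 1) = 0.45·0.9073 / (0.45·0.9073 + 0.35·0.0927) ≈ 0.9264
After 'present': P(strain 1) = 0.45·0.9264 / (0.45·0.9264 + 0.35·0.0736) ≈ 0.9418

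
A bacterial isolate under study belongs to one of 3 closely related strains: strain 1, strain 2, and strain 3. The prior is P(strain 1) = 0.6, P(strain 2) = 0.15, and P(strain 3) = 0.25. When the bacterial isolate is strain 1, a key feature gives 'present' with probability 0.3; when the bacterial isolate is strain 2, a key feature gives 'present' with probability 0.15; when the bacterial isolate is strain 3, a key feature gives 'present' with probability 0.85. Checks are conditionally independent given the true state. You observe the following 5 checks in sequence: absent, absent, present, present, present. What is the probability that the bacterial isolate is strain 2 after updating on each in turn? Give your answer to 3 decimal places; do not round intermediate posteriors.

After 'absent': normaliser = 0.7·0.6000 + 0.85·0.1500 + 0.15·0.2500; P(strain 1) ≈ 0.7179, P(strain 2) ≈ 0.2179, P(strain 3) ≈ 0.0641
After 'absent': normaliser = 0.7·0.7179 + 0.85·0.2179 + 0.15·0.0641; P(strain 1) ≈ 0.7206, P(strain 2) ≈ 0.2656, P(strain 3) ≈ 0.0138
After 'present': normaliser = 0.3·0.7206 + 0.15·0.2656 + 0.85·0.0138; P(strain 1) ≈ 0.8074, P(strain 2) ≈ 0.1488, P(strain 3) ≈ 0.0438
After 'present': normaliser = 0.3·0.8074 + 0.15·0.1488 + 0.85·0.0438; P(strain 1) ≈ 0.8027, P(strain 2) ≈ 0.0740, P(strain 3) ≈ 0.1233
After 'present': normaliser = 0.3·0.8027 + 0.15·0.0740 + 0.85·0.1233; P(strain 1) ≈ 0.6751, P(strain 2) ≈ 0.0311, P(strain 3) ≈ 0.2938

0.031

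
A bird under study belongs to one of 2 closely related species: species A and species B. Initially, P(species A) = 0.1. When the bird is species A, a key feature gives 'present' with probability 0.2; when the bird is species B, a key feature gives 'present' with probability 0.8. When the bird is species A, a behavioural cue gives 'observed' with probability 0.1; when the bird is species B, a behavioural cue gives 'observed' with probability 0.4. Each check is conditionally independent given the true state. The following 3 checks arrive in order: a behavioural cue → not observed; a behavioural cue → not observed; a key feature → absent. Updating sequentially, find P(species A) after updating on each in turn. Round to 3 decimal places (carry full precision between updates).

0.500

After a behavioural cue='not observed': P(species A) = 0.9·0.1000 / (0.9·0.1000 + 0.6·0.9000) ≈ 0.1429
After a behavioural cue='not observed': P(species A) = 0.9·0.1429 / (0.9·0.1429 + 0.6·0.8571) ≈ 0.2000
After a key feature='absent': P(species A) = 0.8·0.2000 / (0.8·0.2000 + 0.2·0.8000) ≈ 0.5000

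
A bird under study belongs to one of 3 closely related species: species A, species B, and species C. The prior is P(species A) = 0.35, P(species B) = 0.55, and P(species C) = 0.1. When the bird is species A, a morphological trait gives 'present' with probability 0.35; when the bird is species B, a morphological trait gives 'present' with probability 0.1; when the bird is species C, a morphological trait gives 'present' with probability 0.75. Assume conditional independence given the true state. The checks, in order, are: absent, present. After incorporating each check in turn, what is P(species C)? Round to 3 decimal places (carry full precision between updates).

0.127

After 'absent': normaliser = 0.65·0.3500 + 0.9·0.5500 + 0.25·0.1000; P(species A) ≈ 0.3043, P(species B) ≈ 0.6622, P(species C) ≈ 0.0334
After 'present': normaliser = 0.35·0.3043 + 0.1·0.6622 + 0.75·0.0334; P(species A) ≈ 0.5385, P(species B) ≈ 0.3347, P(species C) ≈ 0.1268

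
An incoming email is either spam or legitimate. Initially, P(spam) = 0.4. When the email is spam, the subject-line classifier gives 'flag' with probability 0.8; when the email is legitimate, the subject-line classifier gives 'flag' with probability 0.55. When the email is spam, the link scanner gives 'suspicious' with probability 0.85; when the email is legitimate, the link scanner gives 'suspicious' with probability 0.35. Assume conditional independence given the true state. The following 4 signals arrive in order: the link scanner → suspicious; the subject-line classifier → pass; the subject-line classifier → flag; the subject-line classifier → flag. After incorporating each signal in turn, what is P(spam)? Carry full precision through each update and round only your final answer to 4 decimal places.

0.6036

Each posterior becomes the prior for the next update.
After the link scanner='suspicious': P(spam) = 0.85·0.4000 / (0.85·0.4000 + 0.35·0.6000) ≈ 0.6182
After the subject-line classifier='pass': P(spam) = 0.2·0.6182 / (0.2·0.6182 + 0.45·0.3818) ≈ 0.4185
After the subject-line classifier='flag': P(spam) = 0.8·0.4185 / (0.8·0.4185 + 0.55·0.5815) ≈ 0.5114
After the subject-line classifier='flag': P(spam) = 0.8·0.5114 / (0.8·0.5114 + 0.55·0.4886) ≈ 0.6036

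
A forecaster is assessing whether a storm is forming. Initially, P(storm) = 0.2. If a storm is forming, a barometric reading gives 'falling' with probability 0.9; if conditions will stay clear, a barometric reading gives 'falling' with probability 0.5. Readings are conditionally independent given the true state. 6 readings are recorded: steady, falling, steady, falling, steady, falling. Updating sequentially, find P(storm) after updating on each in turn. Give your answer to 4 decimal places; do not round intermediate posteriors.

After 'steady': P(storm) = 0.1·0.2000 / (0.1·0.2000 + 0.5·0.8000) ≈ 0.0476
After 'falling': P(storm) = 0.9·0.0476 / (0.9·0.0476 + 0.5·0.9524) ≈ 0.0826
After 'steady': P(storm) = 0.1·0.0826 / (0.1·0.0826 + 0.5·0.9174) ≈ 0.0177
After 'falling': P(storm) = 0.9·0.0177 / (0.9·0.0177 + 0.5·0.9823) ≈ 0.0314
After 'steady': P(storm) = 0.1·0.0314 / (0.1·0.0314 + 0.5·0.9686) ≈ 0.0064
After 'falling': P(storm) = 0.9·0.0064 / (0.9·0.0064 + 0.5·0.9936) ≈ 0.0115

0.0115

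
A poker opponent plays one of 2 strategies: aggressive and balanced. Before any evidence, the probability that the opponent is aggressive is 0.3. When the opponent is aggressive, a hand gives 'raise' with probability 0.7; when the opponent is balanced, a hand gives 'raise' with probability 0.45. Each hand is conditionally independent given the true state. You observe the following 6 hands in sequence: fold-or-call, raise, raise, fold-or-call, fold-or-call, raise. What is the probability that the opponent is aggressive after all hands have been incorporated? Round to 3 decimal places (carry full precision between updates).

0.207

After 'fold-or-call': P(aggressive) = 0.3·0.3000 / (0.3·0.3000 + 0.55·0.7000) ≈ 0.1895
After 'raise': P(aggressive) = 0.7·0.1895 / (0.7·0.1895 + 0.45·0.8105) ≈ 0.2667
After 'raise': P(aggressive) = 0.7·0.2667 / (0.7·0.2667 + 0.45·0.7333) ≈ 0.3613
After 'fold-or-call': P(aggressive) = 0.3·0.3613 / (0.3·0.3613 + 0.55·0.6387) ≈ 0.2358
After 'fold-or-call': P(aggressive) = 0.3·0.2358 / (0.3·0.2358 + 0.55·0.7642) ≈ 0.1441
After 'raise': P(aggressive) = 0.7·0.1441 / (0.7·0.1441 + 0.45·0.8559) ≈ 0.2075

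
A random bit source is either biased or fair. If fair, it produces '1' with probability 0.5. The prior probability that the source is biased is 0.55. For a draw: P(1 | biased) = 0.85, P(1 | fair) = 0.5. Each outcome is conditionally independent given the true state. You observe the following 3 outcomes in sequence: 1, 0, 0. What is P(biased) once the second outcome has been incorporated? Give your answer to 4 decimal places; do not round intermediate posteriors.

Apply Bayes' rule sequentially, carrying P(biased) forward.
After '1': P(biased) = 0.85·0.5500 / (0.85·0.5500 + 0.5·0.4500) ≈ 0.6751
After '0': P(biased) = 0.15·0.6751 / (0.15·0.6751 + 0.5·0.3249) ≈ 0.3840

0.3840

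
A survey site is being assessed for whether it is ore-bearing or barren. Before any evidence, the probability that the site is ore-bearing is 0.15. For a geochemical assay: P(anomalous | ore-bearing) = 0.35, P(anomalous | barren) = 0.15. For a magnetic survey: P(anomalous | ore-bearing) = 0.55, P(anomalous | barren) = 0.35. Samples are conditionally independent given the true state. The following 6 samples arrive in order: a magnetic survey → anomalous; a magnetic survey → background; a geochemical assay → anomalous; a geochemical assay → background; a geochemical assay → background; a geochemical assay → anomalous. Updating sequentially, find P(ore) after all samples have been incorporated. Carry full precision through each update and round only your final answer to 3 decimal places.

Apply Bayes' rule sequentially, carrying P(ore) forward.
After a magnetic survey='anomalous': P(ore) = 0.55·0.1500 / (0.55·0.1500 + 0.35·0.8500) ≈ 0.2171
After a magnetic survey='background': P(ore) = 0.45·0.2171 / (0.45·0.2171 + 0.65·0.7829) ≈ 0.1611
After a geochemical assay='anomalous': P(ore) = 0.35·0.1611 / (0.35·0.1611 + 0.15·0.8389) ≈ 0.3094
After a geochemical assay='background': P(ore) = 0.65·0.3094 / (0.65·0.3094 + 0.85·0.6906) ≈ 0.2552
After a geochemical assay='background': P(ore) = 0.65·0.2552 / (0.65·0.2552 + 0.85·0.7448) ≈ 0.2076
After a geochemical assay='anomalous': P(ore) = 0.35·0.2076 / (0.35·0.2076 + 0.15·0.7924) ≈ 0.3794

0.379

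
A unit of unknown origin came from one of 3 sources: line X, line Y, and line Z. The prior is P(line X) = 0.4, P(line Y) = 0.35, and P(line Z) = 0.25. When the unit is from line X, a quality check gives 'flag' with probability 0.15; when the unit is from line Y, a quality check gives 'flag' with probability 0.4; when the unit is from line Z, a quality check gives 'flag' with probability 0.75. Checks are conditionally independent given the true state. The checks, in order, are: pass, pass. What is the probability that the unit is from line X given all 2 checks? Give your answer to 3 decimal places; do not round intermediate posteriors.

After 'pass': normaliser = 0.85·0.4000 + 0.6·0.3500 + 0.25·0.2500; P(line X) ≈ 0.5551, P(line Y) ≈ 0.3429, P(line Z) ≈ 0.1020
After 'pass': normaliser = 0.85·0.5551 + 0.6·0.3429 + 0.25·0.1020; P(line X) ≈ 0.6711, P(line Y) ≈ 0.2926, P(line Z) ≈ 0.0363

0.671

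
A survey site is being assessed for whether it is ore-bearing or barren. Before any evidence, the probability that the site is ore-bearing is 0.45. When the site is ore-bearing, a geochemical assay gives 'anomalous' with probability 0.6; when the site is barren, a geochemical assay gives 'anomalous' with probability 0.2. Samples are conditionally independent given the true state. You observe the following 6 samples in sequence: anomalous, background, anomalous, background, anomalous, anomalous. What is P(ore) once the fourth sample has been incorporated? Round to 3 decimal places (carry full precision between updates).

After 'anomalous': P(ore) = 0.6·0.4500 / (0.6·0.4500 + 0.2·0.5500) ≈ 0.7105
After 'background': P(ore) = 0.4·0.7105 / (0.4·0.7105 + 0.8·0.2895) ≈ 0.5510
After 'anomalous': P(ore) = 0.6·0.5510 / (0.6·0.5510 + 0.2·0.4490) ≈ 0.7864
After 'background': P(ore) = 0.4·0.7864 / (0.4·0.7864 + 0.8·0.2136) ≈ 0.6480

0.648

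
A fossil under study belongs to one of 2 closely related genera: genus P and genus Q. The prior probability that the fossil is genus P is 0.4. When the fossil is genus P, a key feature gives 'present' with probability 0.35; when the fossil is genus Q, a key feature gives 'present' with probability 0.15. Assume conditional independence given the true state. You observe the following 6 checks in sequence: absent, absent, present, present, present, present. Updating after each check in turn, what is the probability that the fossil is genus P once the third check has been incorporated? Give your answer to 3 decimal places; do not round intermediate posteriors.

0.476

After 'absent': P(genus P) = 0.65·0.4000 / (0.65·0.4000 + 0.85·0.6000) ≈ 0.3377
After 'absent': P(genus P) = 0.65·0.3377 / (0.65·0.3377 + 0.85·0.6623) ≈ 0.2805
After 'present': P(genus P) = 0.35·0.2805 / (0.35·0.2805 + 0.15·0.7195) ≈ 0.4763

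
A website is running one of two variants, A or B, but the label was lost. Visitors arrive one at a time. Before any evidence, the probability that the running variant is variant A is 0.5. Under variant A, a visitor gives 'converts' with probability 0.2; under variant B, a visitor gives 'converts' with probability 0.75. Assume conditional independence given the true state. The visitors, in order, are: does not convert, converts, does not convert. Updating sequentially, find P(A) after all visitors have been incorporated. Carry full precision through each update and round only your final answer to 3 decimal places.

0.732

After 'does not convert': P(A) = 0.8·0.5000 / (0.8·0.5000 + 0.25·0.5000) ≈ 0.7619
After 'converts': P(A) = 0.2·0.7619 / (0.2·0.7619 + 0.75·0.2381) ≈ 0.4604
After 'does not convert': P(A) = 0.8·0.4604 / (0.8·0.4604 + 0.25·0.5396) ≈ 0.7320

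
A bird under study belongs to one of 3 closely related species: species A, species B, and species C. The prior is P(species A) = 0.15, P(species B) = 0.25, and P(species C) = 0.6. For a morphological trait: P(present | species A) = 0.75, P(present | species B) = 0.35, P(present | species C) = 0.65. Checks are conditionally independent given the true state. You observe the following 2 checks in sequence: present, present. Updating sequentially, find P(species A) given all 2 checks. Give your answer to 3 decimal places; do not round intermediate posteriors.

0.229

After 'present': normaliser = 0.75·0.1500 + 0.35·0.2500 + 0.65·0.6000; P(species A) ≈ 0.1907, P(species B) ≈ 0.1483, P(species C) ≈ 0.6610
After 'present': normaliser = 0.75·0.1907 + 0.35·0.1483 + 0.65·0.6610; P(species A) ≈ 0.2290, P(species B) ≈ 0.0831, P(species C) ≈ 0.6879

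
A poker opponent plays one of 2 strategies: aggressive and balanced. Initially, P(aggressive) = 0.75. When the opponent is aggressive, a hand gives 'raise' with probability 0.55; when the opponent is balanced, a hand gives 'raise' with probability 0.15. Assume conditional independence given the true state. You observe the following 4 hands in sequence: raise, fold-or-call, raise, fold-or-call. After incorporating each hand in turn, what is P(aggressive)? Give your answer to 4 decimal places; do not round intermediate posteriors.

Apply Bayes' rule sequentially, carrying P(aggressive) forward.
After 'raise': P(aggressive) = 0.55·0.7500 / (0.55·0.7500 + 0.15·0.2500) ≈ 0.9167
After 'fold-or-call': P(aggressive) = 0.45·0.9167 / (0.45·0.9167 + 0.85·0.0833) ≈ 0.8534
After 'raise': P(aggressive) = 0.55·0.8534 / (0.55·0.8534 + 0.15·0.1466) ≈ 0.9553
After 'fold-or-call': P(aggressive) = 0.45·0.9553 / (0.45·0.9553 + 0.85·0.0447) ≈ 0.9187

0.9187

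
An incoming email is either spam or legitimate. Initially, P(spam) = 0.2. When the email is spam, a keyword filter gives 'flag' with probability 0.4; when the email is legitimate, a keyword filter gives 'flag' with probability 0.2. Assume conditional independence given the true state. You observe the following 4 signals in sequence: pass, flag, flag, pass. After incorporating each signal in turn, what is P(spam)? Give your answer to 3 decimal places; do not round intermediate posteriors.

0.360

Each posterior becomes the prior for the next update.
After 'pass': P(spam) = 0.6·0.2000 / (0.6·0.2000 + 0.8·0.8000) ≈ 0.1579
After 'flag': P(spam) = 0.4·0.1579 / (0.4·0.1579 + 0.2·0.8421) ≈ 0.2727
After 'flag': P(spam) = 0.4·0.2727 / (0.4·0.2727 + 0.2·0.7273) ≈ 0.4286
After 'pass': P(spam) = 0.6·0.4286 / (0.6·0.4286 + 0.8·0.5714) ≈ 0.3600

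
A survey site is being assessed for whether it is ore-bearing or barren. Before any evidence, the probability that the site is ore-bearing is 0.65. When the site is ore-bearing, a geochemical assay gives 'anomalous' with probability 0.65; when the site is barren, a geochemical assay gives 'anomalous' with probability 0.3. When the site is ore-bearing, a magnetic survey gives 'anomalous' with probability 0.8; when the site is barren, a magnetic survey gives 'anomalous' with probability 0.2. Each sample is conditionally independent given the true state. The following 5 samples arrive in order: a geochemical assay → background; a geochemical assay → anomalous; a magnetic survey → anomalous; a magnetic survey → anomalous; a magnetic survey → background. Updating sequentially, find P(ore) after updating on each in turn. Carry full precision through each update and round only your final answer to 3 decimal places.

0.889

After a geochemical assay='background': P(ore) = 0.35·0.6500 / (0.35·0.6500 + 0.7·0.3500) ≈ 0.4815
After a geochemical assay='anomalous': P(ore) = 0.65·0.4815 / (0.65·0.4815 + 0.3·0.5185) ≈ 0.6680
After a magnetic survey='anomalous': P(ore) = 0.8·0.6680 / (0.8·0.6680 + 0.2·0.3320) ≈ 0.8895
After a magnetic survey='anomalous': P(ore) = 0.8·0.8895 / (0.8·0.8895 + 0.2·0.1105) ≈ 0.9699
After a magnetic survey='background': P(ore) = 0.2·0.9699 / (0.2·0.9699 + 0.8·0.0301) ≈ 0.8895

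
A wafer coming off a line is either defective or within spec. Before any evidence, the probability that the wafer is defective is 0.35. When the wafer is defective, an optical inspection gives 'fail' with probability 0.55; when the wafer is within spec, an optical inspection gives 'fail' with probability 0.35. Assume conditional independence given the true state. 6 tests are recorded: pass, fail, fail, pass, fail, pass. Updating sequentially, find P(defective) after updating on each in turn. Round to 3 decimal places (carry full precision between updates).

After 'pass': P(defective) = 0.45·0.3500 / (0.45·0.3500 + 0.65·0.6500) ≈ 0.2716
After 'fail': P(defective) = 0.55·0.2716 / (0.55·0.2716 + 0.35·0.7284) ≈ 0.3694
After 'fail': P(defective) = 0.55·0.3694 / (0.55·0.3694 + 0.35·0.6306) ≈ 0.4793
After 'pass': P(defective) = 0.45·0.4793 / (0.45·0.4793 + 0.65·0.5207) ≈ 0.3892
After 'fail': P(defective) = 0.55·0.3892 / (0.55·0.3892 + 0.35·0.6108) ≈ 0.5004
After 'pass': P(defective) = 0.45·0.5004 / (0.45·0.5004 + 0.65·0.4996) ≈ 0.4094

0.409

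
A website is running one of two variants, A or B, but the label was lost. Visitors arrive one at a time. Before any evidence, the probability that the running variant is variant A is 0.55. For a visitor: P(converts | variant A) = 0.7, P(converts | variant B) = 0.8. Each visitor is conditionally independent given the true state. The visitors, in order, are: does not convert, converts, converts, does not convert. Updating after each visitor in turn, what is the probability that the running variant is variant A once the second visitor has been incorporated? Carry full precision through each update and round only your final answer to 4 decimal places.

0.6160

After 'does not convert': P(A) = 0.3·0.5500 / (0.3·0.5500 + 0.2·0.4500) ≈ 0.6471
After 'converts': P(A) = 0.7·0.6471 / (0.7·0.6471 + 0.8·0.3529) ≈ 0.6160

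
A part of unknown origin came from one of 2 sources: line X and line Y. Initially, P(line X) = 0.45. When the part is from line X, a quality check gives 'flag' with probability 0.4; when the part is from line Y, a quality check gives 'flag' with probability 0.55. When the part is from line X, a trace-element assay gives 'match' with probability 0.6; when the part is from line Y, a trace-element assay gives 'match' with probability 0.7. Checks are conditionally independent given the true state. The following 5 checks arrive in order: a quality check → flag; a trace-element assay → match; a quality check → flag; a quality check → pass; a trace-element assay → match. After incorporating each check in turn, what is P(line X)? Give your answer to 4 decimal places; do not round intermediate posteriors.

Apply Bayes' rule sequentially, carrying P(line X) forward.
After a quality check='flag': P(line X) = 0.4·0.4500 / (0.4·0.4500 + 0.55·0.5500) ≈ 0.3731
After a trace-element assay='match': P(line X) = 0.6·0.3731 / (0.6·0.3731 + 0.7·0.6269) ≈ 0.3378
After a quality check='flag': P(line X) = 0.4·0.3378 / (0.4·0.3378 + 0.55·0.6622) ≈ 0.2706
After a quality check='pass': P(line X) = 0.6·0.2706 / (0.6·0.2706 + 0.45·0.7294) ≈ 0.3309
After a trace-element assay='match': P(line X) = 0.6·0.3309 / (0.6·0.3309 + 0.7·0.6691) ≈ 0.2977

0.2977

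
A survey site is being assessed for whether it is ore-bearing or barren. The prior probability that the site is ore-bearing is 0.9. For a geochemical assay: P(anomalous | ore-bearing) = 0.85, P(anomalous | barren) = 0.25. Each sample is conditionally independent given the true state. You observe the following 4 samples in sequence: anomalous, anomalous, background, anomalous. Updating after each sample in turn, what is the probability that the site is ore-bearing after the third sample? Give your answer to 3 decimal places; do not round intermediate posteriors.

0.954

Each posterior becomes the prior for the next update.
After 'anomalous': P(ore) = 0.85·0.9000 / (0.85·0.9000 + 0.25·0.1000) ≈ 0.9684
After 'anomalous': P(ore) = 0.85·0.9684 / (0.85·0.9684 + 0.25·0.0316) ≈ 0.9905
After 'background': P(ore) = 0.15·0.9905 / (0.15·0.9905 + 0.75·0.0095) ≈ 0.9541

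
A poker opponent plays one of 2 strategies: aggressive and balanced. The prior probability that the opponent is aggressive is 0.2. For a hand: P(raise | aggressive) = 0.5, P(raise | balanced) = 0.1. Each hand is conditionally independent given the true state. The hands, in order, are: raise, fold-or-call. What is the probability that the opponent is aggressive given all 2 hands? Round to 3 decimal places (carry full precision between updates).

After 'raise': P(aggressive) = 0.5·0.2000 / (0.5·0.2000 + 0.1·0.8000) ≈ 0.5556
After 'fold-or-call': P(aggressive) = 0.5·0.5556 / (0.5·0.5556 + 0.9·0.4444) ≈ 0.4098

0.410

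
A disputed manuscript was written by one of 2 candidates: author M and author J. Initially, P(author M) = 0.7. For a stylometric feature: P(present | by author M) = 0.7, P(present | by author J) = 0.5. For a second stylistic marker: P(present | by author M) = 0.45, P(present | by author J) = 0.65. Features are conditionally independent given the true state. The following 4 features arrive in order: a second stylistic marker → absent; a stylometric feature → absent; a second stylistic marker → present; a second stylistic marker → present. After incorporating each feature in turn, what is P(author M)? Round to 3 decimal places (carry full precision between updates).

After a second stylistic marker='absent': P(author M) = 0.55·0.7000 / (0.55·0.7000 + 0.35·0.3000) ≈ 0.7857
After a stylometric feature='absent': P(author M) = 0.3·0.7857 / (0.3·0.7857 + 0.5·0.2143) ≈ 0.6875
After a second stylistic marker='present': P(author M) = 0.45·0.6875 / (0.45·0.6875 + 0.65·0.3125) ≈ 0.6037
After a second stylistic marker='present': P(author M) = 0.45·0.6037 / (0.45·0.6037 + 0.65·0.3963) ≈ 0.5132

0.513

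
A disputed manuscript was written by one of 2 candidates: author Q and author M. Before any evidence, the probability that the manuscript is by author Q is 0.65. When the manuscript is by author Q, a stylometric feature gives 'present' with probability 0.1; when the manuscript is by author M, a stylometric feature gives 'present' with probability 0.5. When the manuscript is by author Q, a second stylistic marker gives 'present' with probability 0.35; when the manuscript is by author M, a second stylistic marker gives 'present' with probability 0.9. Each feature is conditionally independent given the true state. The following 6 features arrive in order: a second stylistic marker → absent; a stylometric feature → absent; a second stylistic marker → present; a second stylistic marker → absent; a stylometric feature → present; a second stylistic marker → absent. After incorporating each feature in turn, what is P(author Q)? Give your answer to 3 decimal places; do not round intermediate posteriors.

0.986

Apply Bayes' rule sequentially, carrying P(author Q) forward.
After a second stylistic marker='absent': P(author Q) = 0.65·0.6500 / (0.65·0.6500 + 0.1·0.3500) ≈ 0.9235
After a stylometric feature='absent': P(author Q) = 0.9·0.9235 / (0.9·0.9235 + 0.5·0.0765) ≈ 0.9560
After a second stylistic marker='present': P(author Q) = 0.35·0.9560 / (0.35·0.9560 + 0.9·0.0440) ≈ 0.8942
After a second stylistic marker='absent': P(author Q) = 0.65·0.8942 / (0.65·0.8942 + 0.1·0.1058) ≈ 0.9821
After a stylometric feature='present': P(author Q) = 0.1·0.9821 / (0.1·0.9821 + 0.5·0.0179) ≈ 0.9166
After a second stylistic marker='absent': P(author Q) = 0.65·0.9166 / (0.65·0.9166 + 0.1·0.0834) ≈ 0.9862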